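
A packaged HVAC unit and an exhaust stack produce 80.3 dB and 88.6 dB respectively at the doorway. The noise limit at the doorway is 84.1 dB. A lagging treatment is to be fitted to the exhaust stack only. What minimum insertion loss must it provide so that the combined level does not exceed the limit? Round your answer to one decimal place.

6.8 dB

Fixed contribution from the other source: Σ 10^(L/10) = 10^(80.3/10) = 1.072e+08 (80.30 dB).
To meet 84.1 dB overall, the treated exhaust stack may contribute at most 10^(84.1/10) − 1.072e+08 = 1.499e+08, i.e. 81.76 dB.
So the exhaust stack must be reduced from 88.6 to 81.76 dB: IL = 6.84 dB.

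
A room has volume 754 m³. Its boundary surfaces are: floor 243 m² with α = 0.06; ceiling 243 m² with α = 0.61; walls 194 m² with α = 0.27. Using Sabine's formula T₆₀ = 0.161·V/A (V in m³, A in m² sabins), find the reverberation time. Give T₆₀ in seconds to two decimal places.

A = Σ Sᵢαᵢ = 243·0.06 + 243·0.61 + 194·0.27 = 215.19 m².
T₆₀ = 0.161·V/A = 0.161·754/215.19 = 0.564 s.

0.56 s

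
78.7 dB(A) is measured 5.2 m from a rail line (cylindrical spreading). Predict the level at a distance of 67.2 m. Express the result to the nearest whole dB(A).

68 dB(A)

Line-source attenuation: ΔL = 10·log₁₀(r₂/r₁) = 10·log₁₀(67.2/5.2) = 11.114 dB.
L₂ = 78.7 − 10·log₁₀(67.2/5.2) = 78.7 − 11.114 = 67.59 dB(A).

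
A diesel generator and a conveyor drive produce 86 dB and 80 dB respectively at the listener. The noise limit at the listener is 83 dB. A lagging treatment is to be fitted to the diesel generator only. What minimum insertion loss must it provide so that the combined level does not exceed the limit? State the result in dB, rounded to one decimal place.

6.0 dB

Everything except the diesel generator sums to 10^(80/10) = 1.000e+08 in linear terms, 80.00 dB.
To meet 83 dB overall, the treated diesel generator may contribute at most 10^(83/10) − 1.000e+08 = 9.953e+07, i.e. 79.98 dB.
So the diesel generator must be reduced from 86 to 79.98 dB: IL = 6.02 dB.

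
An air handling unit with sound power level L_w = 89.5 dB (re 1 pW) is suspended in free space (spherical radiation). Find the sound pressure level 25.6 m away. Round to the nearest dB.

50 dB

Free-field spherical radiation: L_p = L_w − 10·log₁₀(4π·r²), r = 25.6 m.
4π·r² = 8235 m², 10·log₁₀ of that is 39.157 dB.
L_p = 89.5 − 39.157 = 50.34 dB.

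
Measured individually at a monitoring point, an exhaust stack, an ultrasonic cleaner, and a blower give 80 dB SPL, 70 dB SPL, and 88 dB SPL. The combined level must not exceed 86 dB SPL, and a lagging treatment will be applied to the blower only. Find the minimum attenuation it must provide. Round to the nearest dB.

Everything except the blower sums to 10^(80/10) + 10^(70/10) = 1.100e+08 in linear terms, 80.41 dB SPL.
The limit corresponds to 10^(86/10) = 3.981e+08; subtracting the fixed part leaves 2.881e+08 for the blower, i.e. 84.60 dB SPL.
Required insertion loss = 88 − 84.60 = 3.40 dB.

3 dB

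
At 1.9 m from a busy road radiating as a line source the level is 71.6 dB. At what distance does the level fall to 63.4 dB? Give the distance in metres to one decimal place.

12.6 m

The 8.2 dB drop corresponds to a distance ratio of 10^(8.2/10) for a line source.
r₂ = 1.9·10^((71.6−63.4)/10) = 1.9·10^(8.2/10) = 12.55 m.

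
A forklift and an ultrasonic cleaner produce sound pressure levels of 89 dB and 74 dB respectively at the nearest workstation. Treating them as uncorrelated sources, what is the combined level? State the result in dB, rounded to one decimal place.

For uncorrelated sources the intensities add, so convert each level to linear form, sum, and take 10·log₁₀ of the total.
Σ 10^(L/10) = 10^(89/10) + 10^(74/10) = 8.194e+08.
L_total = 10·log₁₀(8.194e+08) = 89.14 dB.

89.1 dB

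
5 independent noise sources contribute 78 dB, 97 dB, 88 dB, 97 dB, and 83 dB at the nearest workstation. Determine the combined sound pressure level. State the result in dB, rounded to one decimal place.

100.4 dB

Incoherent sources combine by intensity addition: L_total = 10·log₁₀(Σ 10^(L_i/10)).
Σ 10^(L/10) = 10^(78/10) + 10^(97/10) + 10^(88/10) + 10^(97/10) + 10^(83/10) = 1.092e+10.
L_total = 10·log₁₀(1.092e+10) = 100.38 dB.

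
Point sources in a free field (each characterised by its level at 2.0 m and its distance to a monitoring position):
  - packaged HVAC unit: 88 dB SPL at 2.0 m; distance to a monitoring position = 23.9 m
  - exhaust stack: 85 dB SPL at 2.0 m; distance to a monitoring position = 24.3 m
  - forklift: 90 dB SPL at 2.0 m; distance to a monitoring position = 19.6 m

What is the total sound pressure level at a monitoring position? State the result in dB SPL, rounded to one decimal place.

Apply inverse-square spreading to bring every level to the receiver, then sum 10^(L/10).
packaged HVAC unit: 88 − 20·log₁₀(23.9/2.0) = 88 − 21.55 = 66.45 dB SPL.
exhaust stack: 85 − 20·log₁₀(24.3/2.0) = 85 − 21.69 = 63.31 dB SPL.
forklift: 90 − 20·log₁₀(19.6/2.0) = 90 − 19.82 = 70.18 dB SPL.
Σ 10^(L/10) = 1.697e+07 → L_total = 10·log₁₀(1.697e+07) = 72.30 dB SPL.

72.3 dB SPL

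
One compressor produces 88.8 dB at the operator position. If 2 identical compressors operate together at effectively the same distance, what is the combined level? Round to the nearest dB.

92 dB

L_total = L₁ + 10·log₁₀ N for N identical incoherent sources.
L_total = 88.8 + 10·log₁₀(2) = 88.8 + 3.010 = 91.81 dB.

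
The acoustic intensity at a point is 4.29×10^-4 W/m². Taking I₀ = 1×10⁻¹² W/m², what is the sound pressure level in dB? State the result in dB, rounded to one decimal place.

86.3 dB

L = 10·log₁₀(I/I₀) = 10·log₁₀(4.29×10^-4/10⁻¹²) = 10·log₁₀(4.29×10^8).
L = 10·(0.6325 + 8) = 86.32 dB.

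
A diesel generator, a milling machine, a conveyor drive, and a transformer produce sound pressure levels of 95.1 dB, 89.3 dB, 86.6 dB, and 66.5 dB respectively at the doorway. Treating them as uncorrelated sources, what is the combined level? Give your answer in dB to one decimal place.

96.6 dB

Incoherent sources combine by intensity addition: L_total = 10·log₁₀(Σ 10^(L_i/10)).
Σ 10^(L/10) = 10^(95.1/10) + 10^(89.3/10) + 10^(86.6/10) + 10^(66.5/10) = 4.549e+09.
L_total = 10·log₁₀(4.549e+09) = 96.58 dB.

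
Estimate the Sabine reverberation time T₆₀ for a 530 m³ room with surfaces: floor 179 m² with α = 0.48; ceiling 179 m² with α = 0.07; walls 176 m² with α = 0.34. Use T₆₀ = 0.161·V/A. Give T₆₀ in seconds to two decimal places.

0.54 s

Total absorption A = 179·0.48 + 179·0.07 + 176·0.34 = 158.29 m² sabins.
T₆₀ = 0.161·V/A = 0.161·530/158.29 = 0.539 s.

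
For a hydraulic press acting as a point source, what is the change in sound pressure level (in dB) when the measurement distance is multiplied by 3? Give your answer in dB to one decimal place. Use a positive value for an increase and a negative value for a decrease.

Point-source spreading: ΔL = −20·log₁₀(r₂/r₁).
ΔL = −20·log₁₀(3) = -9.54 dB.

-9.5 dB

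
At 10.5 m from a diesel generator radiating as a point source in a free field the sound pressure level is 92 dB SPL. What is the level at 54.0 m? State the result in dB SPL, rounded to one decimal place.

77.8 dB SPL

For a point source, L₂ = L₁ − 20·log₁₀(r₂/r₁).
L₂ = 92 − 20·log₁₀(54.0/10.5) = 92 − 14.224 = 77.78 dB SPL.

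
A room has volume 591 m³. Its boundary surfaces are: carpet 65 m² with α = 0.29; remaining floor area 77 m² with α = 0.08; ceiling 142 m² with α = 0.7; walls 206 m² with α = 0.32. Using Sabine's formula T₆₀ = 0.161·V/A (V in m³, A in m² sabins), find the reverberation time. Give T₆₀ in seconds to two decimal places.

0.50 s

A = Σ Sᵢαᵢ = 65·0.29 + 77·0.08 + 142·0.7 + 206·0.32 = 190.33 m².
T₆₀ = 0.161·V/A = 0.161·591/190.33 = 0.500 s.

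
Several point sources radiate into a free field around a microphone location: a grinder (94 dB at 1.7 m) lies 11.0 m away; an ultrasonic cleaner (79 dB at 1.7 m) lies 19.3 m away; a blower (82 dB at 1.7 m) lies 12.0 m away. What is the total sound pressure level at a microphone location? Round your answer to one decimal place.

Propagate each source to the receiver with L = L_ref − 20·log₁₀(r/r_ref), then add intensities.
grinder: 94 − 20·log₁₀(11.0/1.7) = 94 − 16.22 = 77.78 dB.
ultrasonic cleaner: 79 − 20·log₁₀(19.3/1.7) = 79 − 21.10 = 57.90 dB.
blower: 82 − 20·log₁₀(12.0/1.7) = 82 − 16.97 = 65.03 dB.
Σ 10^(L/10) = 6.379e+07 → L_total = 10·log₁₀(6.379e+07) = 78.05 dB.

78.0 dB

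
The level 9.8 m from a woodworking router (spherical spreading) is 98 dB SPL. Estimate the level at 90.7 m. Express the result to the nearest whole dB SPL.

For a point source, L₂ = L₁ − 20·log₁₀(r₂/r₁).
L₂ = 98 − 20·log₁₀(90.7/9.8) = 98 − 19.328 = 78.67 dB SPL.

79 dB SPL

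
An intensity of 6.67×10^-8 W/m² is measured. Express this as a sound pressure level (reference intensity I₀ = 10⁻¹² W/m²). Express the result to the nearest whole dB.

L = 10·log₁₀(I/I₀) = 10·log₁₀(6.67×10^-8/10⁻¹²) = 10·log₁₀(6.67×10^4).
L = 10·(0.8241 + 4) = 48.24 dB.

48 dB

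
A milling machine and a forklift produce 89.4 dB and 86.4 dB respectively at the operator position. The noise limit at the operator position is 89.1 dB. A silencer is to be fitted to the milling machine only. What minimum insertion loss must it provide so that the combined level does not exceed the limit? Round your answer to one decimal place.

Fixed contribution from the other source: Σ 10^(L/10) = 10^(86.4/10) = 4.365e+08 (86.40 dB).
The limit corresponds to 10^(89.1/10) = 8.128e+08; subtracting the fixed part leaves 3.763e+08 for the milling machine, i.e. 85.76 dB.
So the milling machine must be reduced from 89.4 to 85.76 dB: IL = 3.64 dB.

3.6 dB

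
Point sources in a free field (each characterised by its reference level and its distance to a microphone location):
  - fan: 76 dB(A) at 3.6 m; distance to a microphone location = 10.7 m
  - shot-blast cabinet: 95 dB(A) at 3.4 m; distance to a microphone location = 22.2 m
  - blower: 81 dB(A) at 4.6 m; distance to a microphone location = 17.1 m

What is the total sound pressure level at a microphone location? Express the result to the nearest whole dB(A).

79 dB(A)

Apply inverse-square spreading to bring every level to the receiver, then sum 10^(L/10).
fan: 76 − 20·log₁₀(10.7/3.6) = 76 − 9.46 = 66.54 dB(A).
shot-blast cabinet: 95 − 20·log₁₀(22.2/3.4) = 95 − 16.30 = 78.70 dB(A).
blower: 81 − 20·log₁₀(17.1/4.6) = 81 − 11.40 = 69.60 dB(A).
Σ 10^(L/10) = 8.779e+07 → L_total = 10·log₁₀(8.779e+07) = 79.43 dB(A).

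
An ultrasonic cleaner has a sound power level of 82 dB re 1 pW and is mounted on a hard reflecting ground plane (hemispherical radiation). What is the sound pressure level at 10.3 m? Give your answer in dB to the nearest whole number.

54 dB

Free-field hemispherical radiation: L_p = L_w − 10·log₁₀(2π·r²), r = 10.3 m.
2π·r² = 666.6 m², 10·log₁₀ of that is 28.239 dB.
L_p = 82 − 28.239 = 53.76 dB.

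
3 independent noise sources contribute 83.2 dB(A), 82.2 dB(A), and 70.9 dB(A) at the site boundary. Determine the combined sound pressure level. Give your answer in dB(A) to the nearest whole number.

For uncorrelated sources the intensities add, so convert each level to linear form, sum, and take 10·log₁₀ of the total.
Σ 10^(L/10) = 10^(83.2/10) + 10^(82.2/10) + 10^(70.9/10) = 3.872e+08.
L_total = 10·log₁₀(3.872e+08) = 85.88 dB(A).

86 dB(A)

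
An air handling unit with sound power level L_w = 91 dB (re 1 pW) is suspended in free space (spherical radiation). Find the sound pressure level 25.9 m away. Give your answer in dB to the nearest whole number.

The power spreads over a sphere of area 4π·r², so L_p = L_w − 10·log₁₀(4π·r²).
4π·r² = 8430 m², 10·log₁₀ of that is 39.258 dB.
L_p = 91 − 39.258 = 51.74 dB.

52 dB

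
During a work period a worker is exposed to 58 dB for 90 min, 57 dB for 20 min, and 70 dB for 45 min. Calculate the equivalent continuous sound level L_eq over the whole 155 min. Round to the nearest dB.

L_eq = 10·log₁₀[(1/T)·Σ tᵢ·10^(Lᵢ/10)] with T = 155 min.
Σ tᵢ·10^(Lᵢ/10) = 90·10^(58/10) + 20·10^(57/10) + 45·10^(70/10) = 5.168e+08.
L_eq = 10·log₁₀(5.168e+08/155) = 65.23 dB.

65 dB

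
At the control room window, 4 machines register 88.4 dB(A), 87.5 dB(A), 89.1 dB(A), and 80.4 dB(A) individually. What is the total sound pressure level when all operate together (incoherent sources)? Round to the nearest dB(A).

For uncorrelated sources the intensities add, so convert each level to linear form, sum, and take 10·log₁₀ of the total.
Σ 10^(L/10) = 10^(88.4/10) + 10^(87.5/10) + 10^(89.1/10) + 10^(80.4/10) = 2.177e+09.
L_total = 10·log₁₀(2.177e+09) = 93.38 dB(A).

93 dB(A)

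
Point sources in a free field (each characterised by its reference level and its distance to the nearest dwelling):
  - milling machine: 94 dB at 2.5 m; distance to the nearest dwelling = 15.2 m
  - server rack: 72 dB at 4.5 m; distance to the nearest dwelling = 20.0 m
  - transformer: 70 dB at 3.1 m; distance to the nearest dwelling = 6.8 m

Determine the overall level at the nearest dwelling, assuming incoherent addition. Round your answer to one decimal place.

78.5 dB

Propagate each source to the receiver with L = L_ref − 20·log₁₀(r/r_ref), then add intensities.
milling machine: 94 − 20·log₁₀(15.2/2.5) = 94 − 15.68 = 78.32 dB.
server rack: 72 − 20·log₁₀(20.0/4.5) = 72 − 12.96 = 59.04 dB.
transformer: 70 − 20·log₁₀(6.8/3.1) = 70 − 6.82 = 63.18 dB.
Σ 10^(L/10) = 7.083e+07 → L_total = 10·log₁₀(7.083e+07) = 78.50 dB.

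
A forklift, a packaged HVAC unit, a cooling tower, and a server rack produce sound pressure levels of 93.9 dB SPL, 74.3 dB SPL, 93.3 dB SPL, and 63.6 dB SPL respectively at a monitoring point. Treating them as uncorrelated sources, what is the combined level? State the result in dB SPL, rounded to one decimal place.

Incoherent sources combine by intensity addition: L_total = 10·log₁₀(Σ 10^(L_i/10)).
Σ 10^(L/10) = 10^(93.9/10) + 10^(74.3/10) + 10^(93.3/10) + 10^(63.6/10) = 4.622e+09.
L_total = 10·log₁₀(4.622e+09) = 96.65 dB SPL.

96.6 dB SPL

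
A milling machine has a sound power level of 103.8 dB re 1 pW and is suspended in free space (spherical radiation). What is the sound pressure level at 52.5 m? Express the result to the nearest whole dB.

L_p = L_w − 10·log₁₀(4π·r²) with r = 52.5 m.
4π·r² = 3.464e+04 m², 10·log₁₀ of that is 45.395 dB.
L_p = 103.8 − 45.395 = 58.40 dB.

58 dB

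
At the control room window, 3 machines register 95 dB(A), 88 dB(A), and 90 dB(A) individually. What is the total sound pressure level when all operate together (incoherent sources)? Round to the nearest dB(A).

For uncorrelated sources the intensities add, so convert each level to linear form, sum, and take 10·log₁₀ of the total.
Σ 10^(L/10) = 10^(95/10) + 10^(88/10) + 10^(90/10) = 4.793e+09.
L_total = 10·log₁₀(4.793e+09) = 96.81 dB(A).

97 dB(A)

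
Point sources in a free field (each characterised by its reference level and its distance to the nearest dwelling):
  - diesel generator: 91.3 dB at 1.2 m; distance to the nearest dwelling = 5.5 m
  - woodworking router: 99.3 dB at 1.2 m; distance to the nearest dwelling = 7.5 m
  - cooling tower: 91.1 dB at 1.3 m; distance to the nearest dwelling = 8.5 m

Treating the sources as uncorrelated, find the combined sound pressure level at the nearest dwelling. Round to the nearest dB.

Apply inverse-square spreading to bring every level to the receiver, then sum 10^(L/10).
diesel generator: 91.3 − 20·log₁₀(5.5/1.2) = 91.3 − 13.22 = 78.08 dB.
woodworking router: 99.3 − 20·log₁₀(7.5/1.2) = 99.3 − 15.92 = 83.38 dB.
cooling tower: 91.1 − 20·log₁₀(8.5/1.3) = 91.1 − 16.31 = 74.79 dB.
Σ 10^(L/10) = 3.122e+08 → L_total = 10·log₁₀(3.122e+08) = 84.94 dB.

85 dB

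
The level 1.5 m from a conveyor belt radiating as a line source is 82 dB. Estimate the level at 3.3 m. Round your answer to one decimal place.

78.6 dB

Cylindrical spreading from a line source gives a 10·log₁₀(r₂/r₁) drop.
L₂ = 82 − 10·log₁₀(3.3/1.5) = 82 − 3.424 = 78.58 dB.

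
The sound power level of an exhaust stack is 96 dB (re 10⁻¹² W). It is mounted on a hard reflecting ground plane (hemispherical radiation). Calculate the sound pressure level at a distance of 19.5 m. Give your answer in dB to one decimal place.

62.2 dB

L_p = L_w − 10·log₁₀(2π·r²) with r = 19.5 m.
2π·r² = 2389 m², 10·log₁₀ of that is 33.782 dB.
L_p = 96 − 33.782 = 62.22 dB.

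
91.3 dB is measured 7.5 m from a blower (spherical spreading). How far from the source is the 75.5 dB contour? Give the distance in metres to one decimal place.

For a point source L₁ − L₂ = 20·log₁₀(r₂/r₁), so r₂ = r₁·10^((L₁−L₂)/20).
r₂ = 7.5·10^((91.3−75.5)/20) = 7.5·10^(15.8/20) = 46.24 m.

46.2 m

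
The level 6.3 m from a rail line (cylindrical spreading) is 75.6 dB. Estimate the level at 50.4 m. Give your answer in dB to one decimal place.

66.6 dB

For a line source, L₂ = L₁ − 10·log₁₀(r₂/r₁).
L₂ = 75.6 − 10·log₁₀(50.4/6.3) = 75.6 − 9.031 = 66.57 dB.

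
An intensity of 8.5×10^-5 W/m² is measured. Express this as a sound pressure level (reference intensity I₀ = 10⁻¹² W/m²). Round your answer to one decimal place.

79.3 dB

Dividing by I₀ shifts the exponent by 12: I/I₀ = 8.5×10^7.
L = 10·(0.9294 + 7) = 79.29 dB.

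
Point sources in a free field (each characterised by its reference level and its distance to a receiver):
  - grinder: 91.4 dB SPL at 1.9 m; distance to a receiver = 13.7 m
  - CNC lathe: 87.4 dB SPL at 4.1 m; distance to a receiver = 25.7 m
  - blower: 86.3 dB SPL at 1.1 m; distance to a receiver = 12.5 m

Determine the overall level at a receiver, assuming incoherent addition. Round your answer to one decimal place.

Propagate each source to the receiver with L = L_ref − 20·log₁₀(r/r_ref), then add intensities.
grinder: 91.4 − 20·log₁₀(13.7/1.9) = 91.4 − 17.16 = 74.24 dB SPL.
CNC lathe: 87.4 − 20·log₁₀(25.7/4.1) = 87.4 − 15.94 = 71.46 dB SPL.
blower: 86.3 − 20·log₁₀(12.5/1.1) = 86.3 − 21.11 = 65.19 dB SPL.
Σ 10^(L/10) = 4.384e+07 → L_total = 10·log₁₀(4.384e+07) = 76.42 dB SPL.

76.4 dB SPL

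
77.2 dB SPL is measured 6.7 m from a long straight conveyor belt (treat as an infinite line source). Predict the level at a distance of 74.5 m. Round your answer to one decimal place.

Cylindrical spreading from a line source gives a 10·log₁₀(r₂/r₁) drop.
L₂ = 77.2 − 10·log₁₀(74.5/6.7) = 77.2 − 10.461 = 66.74 dB SPL.

66.7 dB SPL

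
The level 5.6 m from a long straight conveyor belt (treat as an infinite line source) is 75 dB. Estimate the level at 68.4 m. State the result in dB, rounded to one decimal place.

For a line source, L₂ = L₁ − 10·log₁₀(r₂/r₁).
L₂ = 75 − 10·log₁₀(68.4/5.6) = 75 − 10.869 = 64.13 dB.

64.1 dB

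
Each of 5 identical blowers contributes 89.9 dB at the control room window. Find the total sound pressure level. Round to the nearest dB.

N identical incoherent sources raise the level by 10·log₁₀ N.
L_total = 89.9 + 10·log₁₀(5) = 89.9 + 6.990 = 96.89 dB.

97 dB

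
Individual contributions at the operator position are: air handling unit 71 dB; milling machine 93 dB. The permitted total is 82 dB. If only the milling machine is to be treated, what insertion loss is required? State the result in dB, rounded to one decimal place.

Everything except the milling machine sums to 10^(71/10) = 1.259e+07 in linear terms, 71.00 dB.
To meet 82 dB overall, the treated milling machine may contribute at most 10^(82/10) − 1.259e+07 = 1.459e+08, i.e. 81.64 dB.
So the milling machine must be reduced from 93 to 81.64 dB: IL = 11.36 dB.

11.4 dB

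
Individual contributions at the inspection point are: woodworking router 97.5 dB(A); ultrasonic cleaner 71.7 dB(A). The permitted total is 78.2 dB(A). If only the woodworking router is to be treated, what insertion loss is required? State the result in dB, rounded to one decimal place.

20.4 dB

Everything except the woodworking router sums to 10^(71.7/10) = 1.479e+07 in linear terms, 71.70 dB(A).
The limit corresponds to 10^(78.2/10) = 6.607e+07; subtracting the fixed part leaves 5.128e+07 for the woodworking router, i.e. 77.10 dB(A).
Required insertion loss = 97.5 − 77.10 = 20.40 dB.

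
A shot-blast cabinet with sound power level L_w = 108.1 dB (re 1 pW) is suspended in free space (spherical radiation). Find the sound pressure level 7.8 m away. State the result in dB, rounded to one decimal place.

79.3 dB

The power spreads over a sphere of area 4π·r², so L_p = L_w − 10·log₁₀(4π·r²).
4π·r² = 764.5 m², 10·log₁₀ of that is 28.834 dB.
L_p = 108.1 − 28.834 = 79.27 dB.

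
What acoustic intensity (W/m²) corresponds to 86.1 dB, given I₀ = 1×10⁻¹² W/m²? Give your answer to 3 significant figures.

0.000407 W/m²

I = I₀·10^(L/10) = 10⁻¹² × 10^(86.1/10) = 10^(-3.390).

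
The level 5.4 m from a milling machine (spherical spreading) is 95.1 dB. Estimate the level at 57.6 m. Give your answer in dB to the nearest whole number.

Spherical spreading from a point source gives a 20·log₁₀(r₂/r₁) drop.
L₂ = 95.1 − 20·log₁₀(57.6/5.4) = 95.1 − 20.561 = 74.54 dB.

75 dB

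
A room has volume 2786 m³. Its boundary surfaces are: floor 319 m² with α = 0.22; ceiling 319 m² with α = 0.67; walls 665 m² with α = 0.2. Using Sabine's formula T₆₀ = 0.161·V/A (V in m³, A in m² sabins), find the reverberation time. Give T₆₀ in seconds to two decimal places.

1.08 s

Total absorption A = 319·0.22 + 319·0.67 + 665·0.2 = 416.91 m² sabins.
T₆₀ = 0.161 × 2786 / 416.91 = 1.076 s.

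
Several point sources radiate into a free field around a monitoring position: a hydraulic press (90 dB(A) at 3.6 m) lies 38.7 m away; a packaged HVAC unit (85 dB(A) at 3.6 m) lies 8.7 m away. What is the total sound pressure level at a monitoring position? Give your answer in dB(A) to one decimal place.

Apply inverse-square spreading to bring every level to the receiver, then sum 10^(L/10).
hydraulic press: 90 − 20·log₁₀(38.7/3.6) = 90 − 20.63 = 69.37 dB(A).
packaged HVAC unit: 85 − 20·log₁₀(8.7/3.6) = 85 − 7.66 = 77.34 dB(A).
Σ 10^(L/10) = 6.280e+07 → L_total = 10·log₁₀(6.280e+07) = 77.98 dB(A).

78.0 dB(A)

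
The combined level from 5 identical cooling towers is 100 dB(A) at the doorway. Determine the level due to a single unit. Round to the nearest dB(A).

For N identical incoherent sources L_total = L₁ + 10·log₁₀ N, so L₁ = 100 − 10·log₁₀(5) = 100 − 6.990.

93 dB(A)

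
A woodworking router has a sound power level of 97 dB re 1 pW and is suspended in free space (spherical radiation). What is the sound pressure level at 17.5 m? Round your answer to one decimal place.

Free-field spherical radiation: L_p = L_w − 10·log₁₀(4π·r²), r = 17.5 m.
4π·r² = 3848 m², 10·log₁₀ of that is 35.853 dB.
L_p = 97 − 35.853 = 61.15 dB.

61.1 dB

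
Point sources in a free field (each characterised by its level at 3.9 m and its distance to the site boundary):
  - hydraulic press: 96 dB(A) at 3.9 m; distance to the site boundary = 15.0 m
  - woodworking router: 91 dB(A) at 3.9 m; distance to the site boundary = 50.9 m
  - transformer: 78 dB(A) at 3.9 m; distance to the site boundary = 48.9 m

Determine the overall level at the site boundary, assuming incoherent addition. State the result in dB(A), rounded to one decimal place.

Propagate each source to the receiver with L = L_ref − 20·log₁₀(r/r_ref), then add intensities.
hydraulic press: 96 − 20·log₁₀(15.0/3.9) = 96 − 11.70 = 84.30 dB(A).
woodworking router: 91 − 20·log₁₀(50.9/3.9) = 91 − 22.31 = 68.69 dB(A).
transformer: 78 − 20·log₁₀(48.9/3.9) = 78 − 21.96 = 56.04 dB(A).
Σ 10^(L/10) = 2.769e+08 → L_total = 10·log₁₀(2.769e+08) = 84.42 dB(A).

84.4 dB(A)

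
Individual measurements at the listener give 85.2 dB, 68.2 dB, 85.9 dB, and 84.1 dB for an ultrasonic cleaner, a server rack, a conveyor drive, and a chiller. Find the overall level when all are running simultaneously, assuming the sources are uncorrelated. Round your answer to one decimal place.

Incoherent sources combine by intensity addition: L_total = 10·log₁₀(Σ 10^(L_i/10)).
Σ 10^(L/10) = 10^(85.2/10) + 10^(68.2/10) + 10^(85.9/10) + 10^(84.1/10) = 9.838e+08.
L_total = 10·log₁₀(9.838e+08) = 89.93 dB.

89.9 dB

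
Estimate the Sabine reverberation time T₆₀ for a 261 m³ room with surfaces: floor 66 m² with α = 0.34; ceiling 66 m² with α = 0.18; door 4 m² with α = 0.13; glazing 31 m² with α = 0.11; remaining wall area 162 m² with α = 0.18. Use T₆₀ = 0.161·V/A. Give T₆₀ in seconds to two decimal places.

Total absorption A = 66·0.34 + 66·0.18 + 4·0.13 + 31·0.11 + 162·0.18 = 67.41 m² sabins.
T₆₀ = 0.161 × 261 / 67.41 = 0.623 s.

0.62 s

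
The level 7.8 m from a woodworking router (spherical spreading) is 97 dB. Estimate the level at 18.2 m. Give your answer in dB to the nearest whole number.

90 dB

For a point source, L₂ = L₁ − 20·log₁₀(r₂/r₁).
L₂ = 97 − 20·log₁₀(18.2/7.8) = 97 − 7.360 = 89.64 dB.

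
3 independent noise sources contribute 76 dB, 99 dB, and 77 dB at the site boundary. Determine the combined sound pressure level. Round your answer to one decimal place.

99.0 dB

For uncorrelated sources the intensities add, so convert each level to linear form, sum, and take 10·log₁₀ of the total.
Σ 10^(L/10) = 10^(76/10) + 10^(99/10) + 10^(77/10) = 8.033e+09.
L_total = 10·log₁₀(8.033e+09) = 99.05 dB.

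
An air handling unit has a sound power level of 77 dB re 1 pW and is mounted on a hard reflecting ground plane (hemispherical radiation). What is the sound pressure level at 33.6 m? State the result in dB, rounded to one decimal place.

L_p = L_w − 10·log₁₀(2π·r²) with r = 33.6 m.
2π·r² = 7093 m², 10·log₁₀ of that is 38.509 dB.
L_p = 77 − 38.509 = 38.49 dB.

38.5 dB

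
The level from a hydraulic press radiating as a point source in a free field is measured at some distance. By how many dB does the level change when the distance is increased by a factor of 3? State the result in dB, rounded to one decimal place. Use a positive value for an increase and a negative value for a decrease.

A point source loses 6 dB per doubling of distance; generally ΔL = −20·log₁₀(r₂/r₁).
ΔL = −20·log₁₀(3) = -9.54 dB.

-9.5 dB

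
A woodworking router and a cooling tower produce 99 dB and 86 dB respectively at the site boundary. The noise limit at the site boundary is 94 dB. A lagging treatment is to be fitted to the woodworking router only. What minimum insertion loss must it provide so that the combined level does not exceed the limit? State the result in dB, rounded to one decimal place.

5.7 dB

Fixed contribution from the other source: Σ 10^(L/10) = 10^(86/10) = 3.981e+08 (86.00 dB).
To meet 94 dB overall, the treated woodworking router may contribute at most 10^(94/10) − 3.981e+08 = 2.114e+09, i.e. 93.25 dB.
So the woodworking router must be reduced from 99 to 93.25 dB: IL = 5.75 dB.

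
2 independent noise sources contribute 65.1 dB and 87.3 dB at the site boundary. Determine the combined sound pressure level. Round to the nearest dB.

87 dB

Incoherent sources combine by intensity addition: L_total = 10·log₁₀(Σ 10^(L_i/10)).
Σ 10^(L/10) = 10^(65.1/10) + 10^(87.3/10) = 5.403e+08.
L_total = 10·log₁₀(5.403e+08) = 87.33 dB.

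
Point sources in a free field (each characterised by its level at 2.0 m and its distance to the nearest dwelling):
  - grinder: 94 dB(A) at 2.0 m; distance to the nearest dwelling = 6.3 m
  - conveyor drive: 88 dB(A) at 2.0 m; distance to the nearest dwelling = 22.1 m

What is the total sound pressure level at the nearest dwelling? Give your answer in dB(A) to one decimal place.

Apply inverse-square spreading to bring every level to the receiver, then sum 10^(L/10).
grinder: 94 − 20·log₁₀(6.3/2.0) = 94 − 9.97 = 84.03 dB(A).
conveyor drive: 88 − 20·log₁₀(22.1/2.0) = 88 − 20.87 = 67.13 dB(A).
Σ 10^(L/10) = 2.583e+08 → L_total = 10·log₁₀(2.583e+08) = 84.12 dB(A).

84.1 dB(A)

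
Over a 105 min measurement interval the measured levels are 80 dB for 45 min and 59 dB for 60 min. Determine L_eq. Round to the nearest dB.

76 dB

L_eq = 10·log₁₀[(1/T)·Σ tᵢ·10^(Lᵢ/10)] with T = 105 min.
Σ tᵢ·10^(Lᵢ/10) = 45·10^(80/10) + 60·10^(59/10) = 4.548e+09.
L_eq = 10·log₁₀(4.548e+09/105) = 76.37 dB.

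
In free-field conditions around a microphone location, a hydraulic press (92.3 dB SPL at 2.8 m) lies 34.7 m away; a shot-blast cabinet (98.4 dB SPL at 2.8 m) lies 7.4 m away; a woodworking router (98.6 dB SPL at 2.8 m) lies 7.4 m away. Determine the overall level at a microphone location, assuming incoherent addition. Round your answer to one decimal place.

93.1 dB SPL

Apply inverse-square spreading to bring every level to the receiver, then sum 10^(L/10).
hydraulic press: 92.3 − 20·log₁₀(34.7/2.8) = 92.3 − 21.86 = 70.44 dB SPL.
shot-blast cabinet: 98.4 − 20·log₁₀(7.4/2.8) = 98.4 − 8.44 = 89.96 dB SPL.
woodworking router: 98.6 − 20·log₁₀(7.4/2.8) = 98.6 − 8.44 = 90.16 dB SPL.
Σ 10^(L/10) = 2.039e+09 → L_total = 10·log₁₀(2.039e+09) = 93.09 dB SPL.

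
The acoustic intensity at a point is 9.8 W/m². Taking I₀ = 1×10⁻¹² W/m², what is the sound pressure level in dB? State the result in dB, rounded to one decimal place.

Dividing by I₀ shifts the exponent by 12: I/I₀ = 9.8×10^12.
L = 10·(0.9912 + 12) = 129.91 dB.

129.9 dB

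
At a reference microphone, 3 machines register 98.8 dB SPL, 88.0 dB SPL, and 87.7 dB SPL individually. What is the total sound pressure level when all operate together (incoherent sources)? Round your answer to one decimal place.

99.4 dB SPL

Incoherent sources combine by intensity addition: L_total = 10·log₁₀(Σ 10^(L_i/10)).
Σ 10^(L/10) = 10^(98.8/10) + 10^(88.0/10) + 10^(87.7/10) = 8.806e+09.
L_total = 10·log₁₀(8.806e+09) = 99.45 dB SPL.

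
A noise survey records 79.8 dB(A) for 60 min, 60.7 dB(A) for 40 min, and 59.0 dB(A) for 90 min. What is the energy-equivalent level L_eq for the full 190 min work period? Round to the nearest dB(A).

The energy average is taken in the linear domain: L_eq = 10·log₁₀[(Σ tᵢ·10^(Lᵢ/10))/T], T = 190 min.
Σ tᵢ·10^(Lᵢ/10) = 60·10^(79.8/10) + 40·10^(60.7/10) + 90·10^(59.0/10) = 5.848e+09.
L_eq = 10·log₁₀(5.848e+09/190) = 74.88 dB(A).

75 dB(A)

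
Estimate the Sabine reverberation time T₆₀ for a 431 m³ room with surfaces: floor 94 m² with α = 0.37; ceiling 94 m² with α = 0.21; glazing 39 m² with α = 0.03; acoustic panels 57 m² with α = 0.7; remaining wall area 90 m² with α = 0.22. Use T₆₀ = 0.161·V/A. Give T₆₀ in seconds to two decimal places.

0.60 s

Total absorption A = 94·0.37 + 94·0.21 + 39·0.03 + 57·0.7 + 90·0.22 = 115.39 m² sabins.
T₆₀ = 0.161 × 431 / 115.39 = 0.601 s.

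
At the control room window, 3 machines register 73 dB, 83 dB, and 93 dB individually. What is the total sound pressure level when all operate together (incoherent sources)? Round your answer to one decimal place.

93.5 dB

For uncorrelated sources the intensities add, so convert each level to linear form, sum, and take 10·log₁₀ of the total.
Σ 10^(L/10) = 10^(73/10) + 10^(83/10) + 10^(93/10) = 2.215e+09.
L_total = 10·log₁₀(2.215e+09) = 93.45 dB.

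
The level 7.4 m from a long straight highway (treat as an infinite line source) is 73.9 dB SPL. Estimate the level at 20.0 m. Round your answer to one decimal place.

Cylindrical spreading from a line source gives a 10·log₁₀(r₂/r₁) drop.
L₂ = 73.9 − 10·log₁₀(20.0/7.4) = 73.9 − 4.318 = 69.58 dB SPL.

69.6 dB SPL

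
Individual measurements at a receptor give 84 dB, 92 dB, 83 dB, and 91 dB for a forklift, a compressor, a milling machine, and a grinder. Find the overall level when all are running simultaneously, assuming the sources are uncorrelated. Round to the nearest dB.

95 dB

Incoherent sources combine by intensity addition: L_total = 10·log₁₀(Σ 10^(L_i/10)).
Σ 10^(L/10) = 10^(84/10) + 10^(92/10) + 10^(83/10) + 10^(91/10) = 3.295e+09.
L_total = 10·log₁₀(3.295e+09) = 95.18 dB.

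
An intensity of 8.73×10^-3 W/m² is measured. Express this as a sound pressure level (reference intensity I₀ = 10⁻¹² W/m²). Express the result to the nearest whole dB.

I/I₀ = 8.73×10^-3/10⁻¹² = 8.73×10^9, and L = 10·log₁₀(I/I₀).
L = 10·(0.9410 + 9) = 99.41 dB.

99 dB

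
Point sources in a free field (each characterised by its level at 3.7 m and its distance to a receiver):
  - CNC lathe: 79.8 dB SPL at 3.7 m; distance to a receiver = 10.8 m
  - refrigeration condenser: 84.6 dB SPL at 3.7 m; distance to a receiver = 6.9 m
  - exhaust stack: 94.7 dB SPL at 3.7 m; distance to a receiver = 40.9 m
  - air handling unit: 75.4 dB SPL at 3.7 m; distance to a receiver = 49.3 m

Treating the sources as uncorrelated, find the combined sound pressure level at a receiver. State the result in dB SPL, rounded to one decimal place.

Apply inverse-square spreading to bring every level to the receiver, then sum 10^(L/10).
CNC lathe: 79.8 − 20·log₁₀(10.8/3.7) = 79.8 − 9.30 = 70.50 dB SPL.
refrigeration condenser: 84.6 − 20·log₁₀(6.9/3.7) = 84.6 − 5.41 = 79.19 dB SPL.
exhaust stack: 94.7 − 20·log₁₀(40.9/3.7) = 94.7 − 20.87 = 73.83 dB SPL.
air handling unit: 75.4 − 20·log₁₀(49.3/3.7) = 75.4 − 22.49 = 52.91 dB SPL.
Σ 10^(L/10) = 1.185e+08 → L_total = 10·log₁₀(1.185e+08) = 80.74 dB SPL.

80.7 dB SPL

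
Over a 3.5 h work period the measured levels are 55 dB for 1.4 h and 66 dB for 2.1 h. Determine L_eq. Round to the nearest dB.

The energy average is taken in the linear domain: L_eq = 10·log₁₀[(Σ tᵢ·10^(Lᵢ/10))/T], T = 3.5 h.
Σ tᵢ·10^(Lᵢ/10) = 1.4·10^(55/10) + 2.1·10^(66/10) = 8.803e+06.
L_eq = 10·log₁₀(8.803e+06/3.5) = 64.01 dB.

64 dB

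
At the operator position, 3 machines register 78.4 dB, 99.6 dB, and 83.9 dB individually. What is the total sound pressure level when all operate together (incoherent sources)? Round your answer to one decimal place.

99.7 dB

Incoherent sources combine by intensity addition: L_total = 10·log₁₀(Σ 10^(L_i/10)).
Σ 10^(L/10) = 10^(78.4/10) + 10^(99.6/10) + 10^(83.9/10) = 9.435e+09.
L_total = 10·log₁₀(9.435e+09) = 99.75 dB.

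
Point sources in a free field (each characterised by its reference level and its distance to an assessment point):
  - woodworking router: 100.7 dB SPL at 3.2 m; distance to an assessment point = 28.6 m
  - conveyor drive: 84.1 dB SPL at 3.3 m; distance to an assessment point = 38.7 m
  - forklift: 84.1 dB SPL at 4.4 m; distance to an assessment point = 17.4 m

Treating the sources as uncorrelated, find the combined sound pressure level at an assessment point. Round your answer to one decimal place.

82.2 dB SPL

Apply inverse-square spreading to bring every level to the receiver, then sum 10^(L/10).
woodworking router: 100.7 − 20·log₁₀(28.6/3.2) = 100.7 − 19.02 = 81.68 dB SPL.
conveyor drive: 84.1 − 20·log₁₀(38.7/3.3) = 84.1 − 21.38 = 62.72 dB SPL.
forklift: 84.1 − 20·log₁₀(17.4/4.4) = 84.1 − 11.94 = 72.16 dB SPL.
Σ 10^(L/10) = 1.654e+08 → L_total = 10·log₁₀(1.654e+08) = 82.19 dB SPL.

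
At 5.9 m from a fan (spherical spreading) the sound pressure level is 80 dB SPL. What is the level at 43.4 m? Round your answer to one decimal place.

62.7 dB SPL

For a point source, L₂ = L₁ − 20·log₁₀(r₂/r₁).
L₂ = 80 − 20·log₁₀(43.4/5.9) = 80 − 17.333 = 62.67 dB SPL.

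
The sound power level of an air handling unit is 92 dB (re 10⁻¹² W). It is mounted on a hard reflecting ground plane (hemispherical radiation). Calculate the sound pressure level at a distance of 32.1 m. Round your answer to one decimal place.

53.9 dB

L_p = L_w − 10·log₁₀(2π·r²) with r = 32.1 m.
2π·r² = 6474 m², 10·log₁₀ of that is 38.112 dB.
L_p = 92 − 38.112 = 53.89 dB.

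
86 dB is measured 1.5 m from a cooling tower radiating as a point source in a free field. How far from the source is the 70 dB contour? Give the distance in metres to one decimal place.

Point-source spreading drops the level by 20·log₁₀(r₂/r₁); inverting, r₂/r₁ = 10^(ΔL/20).
r₂ = 1.5·10^((86−70)/20) = 1.5·10^(16.0/20) = 9.46 m.

9.5 m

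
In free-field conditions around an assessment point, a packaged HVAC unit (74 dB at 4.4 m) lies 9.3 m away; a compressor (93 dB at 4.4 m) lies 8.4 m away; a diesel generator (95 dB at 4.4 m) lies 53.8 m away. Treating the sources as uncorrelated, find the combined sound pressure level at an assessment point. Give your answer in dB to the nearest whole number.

First find each source's level at the receiver (point-source: −20·log₁₀(r/r_ref)), then combine on an intensity basis.
packaged HVAC unit: 74 − 20·log₁₀(9.3/4.4) = 74 − 6.50 = 67.50 dB.
compressor: 93 − 20·log₁₀(8.4/4.4) = 93 − 5.62 = 87.38 dB.
diesel generator: 95 − 20·log₁₀(53.8/4.4) = 95 − 21.75 = 73.25 dB.
Σ 10^(L/10) = 5.742e+08 → L_total = 10·log₁₀(5.742e+08) = 87.59 dB.

88 dB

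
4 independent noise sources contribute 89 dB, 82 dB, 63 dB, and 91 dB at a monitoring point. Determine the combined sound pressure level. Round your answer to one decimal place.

93.5 dB

Incoherent sources combine by intensity addition: L_total = 10·log₁₀(Σ 10^(L_i/10)).
Σ 10^(L/10) = 10^(89/10) + 10^(82/10) + 10^(63/10) + 10^(91/10) = 2.214e+09.
L_total = 10·log₁₀(2.214e+09) = 93.45 dB.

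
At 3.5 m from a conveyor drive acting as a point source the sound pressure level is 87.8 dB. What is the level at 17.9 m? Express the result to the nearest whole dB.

74 dB

Point-source attenuation: ΔL = 20·log₁₀(r₂/r₁) = 20·log₁₀(17.9/3.5) = 14.176 dB.
L₂ = 87.8 − 20·log₁₀(17.9/3.5) = 87.8 − 14.176 = 73.62 dB.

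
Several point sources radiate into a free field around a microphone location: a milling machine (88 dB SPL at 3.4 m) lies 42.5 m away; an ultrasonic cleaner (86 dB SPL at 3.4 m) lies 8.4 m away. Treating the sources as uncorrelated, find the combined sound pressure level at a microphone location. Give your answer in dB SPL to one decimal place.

First find each source's level at the receiver (point-source: −20·log₁₀(r/r_ref)), then combine on an intensity basis.
milling machine: 88 − 20·log₁₀(42.5/3.4) = 88 − 21.94 = 66.06 dB SPL.
ultrasonic cleaner: 86 − 20·log₁₀(8.4/3.4) = 86 − 7.86 = 78.14 dB SPL.
Σ 10^(L/10) = 6.926e+07 → L_total = 10·log₁₀(6.926e+07) = 78.40 dB SPL.

78.4 dB SPL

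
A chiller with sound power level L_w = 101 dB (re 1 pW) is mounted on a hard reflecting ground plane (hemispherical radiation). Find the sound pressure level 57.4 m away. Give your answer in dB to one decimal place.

57.8 dB

Free-field hemispherical radiation: L_p = L_w − 10·log₁₀(2π·r²), r = 57.4 m.
2π·r² = 2.07e+04 m², 10·log₁₀ of that is 43.160 dB.
L_p = 101 − 43.160 = 57.84 dB.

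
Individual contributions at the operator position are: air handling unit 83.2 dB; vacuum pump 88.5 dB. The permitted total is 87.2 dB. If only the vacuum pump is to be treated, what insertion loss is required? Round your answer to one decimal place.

3.5 dB

Fixed contribution from the other source: Σ 10^(L/10) = 10^(83.2/10) = 2.089e+08 (83.20 dB).
The limit corresponds to 10^(87.2/10) = 5.248e+08; subtracting the fixed part leaves 3.159e+08 for the vacuum pump, i.e. 85.00 dB.
So the vacuum pump must be reduced from 88.5 to 85.00 dB: IL = 3.50 dB.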